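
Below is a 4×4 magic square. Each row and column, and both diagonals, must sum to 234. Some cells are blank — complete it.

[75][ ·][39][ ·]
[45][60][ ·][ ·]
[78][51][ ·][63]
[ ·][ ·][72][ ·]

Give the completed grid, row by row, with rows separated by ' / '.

75 54 39 66 / 45 60 81 48 / 78 51 42 63 / 36 69 72 57

From row 3, 234 − (78 + 51 + 63) gives (3,3) = 42.
Using column 1: 75 + 45 + 78 + ? → (4,1) = 234 − 198 = 36.
Column 3 must total 234; the given cells sum to 153, so (2,3) = 81.
The remaining cell in main diagonal is (4,4) = 234 − 177 = 57.
Anti-diagonal must total 234; the given cells sum to 168, so (1,4) = 66.
Row 1: 75 + 39 + 66 + ? = 234, so (1,2) = 54.
Using row 2: 45 + 60 + 81 + ? → (2,4) = 234 − 186 = 48.
Using row 4: 36 + 72 + 57 + ? → (4,2) = 234 − 165 = 69.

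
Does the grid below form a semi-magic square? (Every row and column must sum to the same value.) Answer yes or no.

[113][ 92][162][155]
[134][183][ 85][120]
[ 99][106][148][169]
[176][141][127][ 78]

Yes

Row 1: 113 + 92 + 162 + 155 = 522.
Row 2: 134 + 183 + 85 + 120 = 522.
Row 3: 99 + 106 + 148 + 169 = 522.
Row 4: 176 + 141 + 127 + 78 = 522.
Column 1: 113 + 134 + 99 + 176 = 522.
Column 2: 92 + 183 + 106 + 141 = 522.
Column 3: 162 + 85 + 148 + 127 = 522.
Column 4: 155 + 120 + 169 + 78 = 522.
All lines sum to 522.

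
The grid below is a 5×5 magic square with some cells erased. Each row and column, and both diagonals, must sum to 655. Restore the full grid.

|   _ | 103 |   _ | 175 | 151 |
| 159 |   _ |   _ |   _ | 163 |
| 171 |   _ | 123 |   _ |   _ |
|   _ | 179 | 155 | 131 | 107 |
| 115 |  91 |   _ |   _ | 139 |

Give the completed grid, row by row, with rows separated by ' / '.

Row 4 must total 655; the given cells sum to 572, so (4,1) = 83.
Column 1: 159 + 171 + 83 + 115 + ? = 655, so (1,1) = 127.
Column 5: 151 + 163 + 107 + 139 + ? = 655, so (3,5) = 95.
Main diagonal must total 655; the given cells sum to 520, so (2,2) = 135.
Anti-diagonal needs 655; the known cells sum to 568, so (2,4) = 87.
Row 1 must total 655; the given cells sum to 556, so (1,3) = 99.
Row 2 must total 655; the given cells sum to 544, so (2,3) = 111.
From column 2, 655 − (103 + 135 + 179 + 91) gives (3,2) = 147.
Column 3: 99 + 111 + 123 + 155 + ? = 655, so (5,3) = 167.
Row 3: 171 + 147 + 123 + 95 + ? = 655, so (3,4) = 119.
Using row 5: 115 + 91 + 167 + 139 + ? → (5,4) = 655 − 512 = 143.

127 103 99 175 151 / 159 135 111 87 163 / 171 147 123 119 95 / 83 179 155 131 107 / 115 91 167 143 139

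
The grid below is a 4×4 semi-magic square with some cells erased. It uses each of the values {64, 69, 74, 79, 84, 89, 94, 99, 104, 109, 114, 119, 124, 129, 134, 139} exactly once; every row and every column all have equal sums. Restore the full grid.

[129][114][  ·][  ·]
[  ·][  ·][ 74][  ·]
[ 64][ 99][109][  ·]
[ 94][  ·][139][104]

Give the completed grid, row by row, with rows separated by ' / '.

The 16 entries sum to 1624, so each line sums to 1624/4 = 406.
The remaining cell in row 3 is (3,4) = 406 − 272 = 134.
Using row 4: 94 + 139 + 104 + ? → (4,2) = 406 − 337 = 69.
The remaining cell in column 1 is (2,1) = 406 − 287 = 119.
From column 2, 406 − (114 + 99 + 69) gives (2,2) = 124.
Column 3 needs 406; the known cells sum to 322, so (1,3) = 84.
The remaining cell in row 1 is (1,4) = 406 − 327 = 79.
Row 2 needs 406; the known cells sum to 317, so (2,4) = 89.

129 114 84 79 / 119 124 74 89 / 64 99 109 134 / 94 69 139 104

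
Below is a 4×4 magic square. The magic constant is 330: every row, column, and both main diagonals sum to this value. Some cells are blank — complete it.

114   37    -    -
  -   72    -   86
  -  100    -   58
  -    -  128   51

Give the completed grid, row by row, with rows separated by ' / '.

114 37 44 135 / 107 72 65 86 / 79 100 93 58 / 30 121 128 51

Column 2 must total 330; the given cells sum to 209, so (4,2) = 121.
From column 4, 330 − (86 + 58 + 51) gives (1,4) = 135.
The remaining cell in main diagonal is (3,3) = 330 − 237 = 93.
From row 1, 330 − (114 + 37 + 135) gives (1,3) = 44.
From row 3, 330 − (100 + 93 + 58) gives (3,1) = 79.
Using row 4: 121 + 128 + 51 + ? → (4,1) = 330 − 300 = 30.
Column 1 must total 330; the given cells sum to 223, so (2,1) = 107.
Column 3 must total 330; the given cells sum to 265, so (2,3) = 65.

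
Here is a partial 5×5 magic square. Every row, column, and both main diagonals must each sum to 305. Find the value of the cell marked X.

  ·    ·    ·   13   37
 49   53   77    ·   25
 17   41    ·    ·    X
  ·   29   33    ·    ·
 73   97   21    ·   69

93

Row 2 must total 305; the given cells sum to 204, so (2,4) = 101.
From row 5, 305 − (73 + 97 + 21 + 69) gives (5,4) = 45.
Column 2 needs 305; the known cells sum to 220, so (1,2) = 85.
Anti-diagonal must total 305; the given cells sum to 240, so (3,3) = 65.
The remaining cell in column 3 is (1,3) = 305 − 196 = 109.
From row 1, 305 − (85 + 109 + 13 + 37) gives (1,1) = 61.
Column 1 needs 305; the known cells sum to 200, so (4,1) = 105.
Main diagonal needs 305; the known cells sum to 248, so (4,4) = 57.
Row 4: 105 + 29 + 33 + 57 + ? = 305, so (4,5) = 81.
The remaining cell in column 4 is (3,4) = 305 − 216 = 89.
Column 5 needs 305; the known cells sum to 212, so (3,5) = 93.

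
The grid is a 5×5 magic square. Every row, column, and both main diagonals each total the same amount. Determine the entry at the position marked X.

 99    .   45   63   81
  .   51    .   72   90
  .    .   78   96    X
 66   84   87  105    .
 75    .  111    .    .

114

Anti-diagonal is complete and sums to 390; that is the magic constant.
Using row 1: 99 + 45 + 63 + 81 + ? → (1,2) = 390 − 288 = 102.
Row 4 must total 390; the given cells sum to 342, so (4,5) = 48.
Column 3: 45 + 78 + 87 + 111 + ? = 390, so (2,3) = 69.
Column 4: 63 + 72 + 96 + 105 + ? = 390, so (5,4) = 54.
From main diagonal, 390 − (99 + 51 + 78 + 105) gives (5,5) = 57.
The remaining cell in row 2 is (2,1) = 390 − 282 = 108.
Row 5 needs 390; the known cells sum to 297, so (5,2) = 93.
Column 1: 99 + 108 + 66 + 75 + ? = 390, so (3,1) = 42.
Column 2: 102 + 51 + 84 + 93 + ? = 390, so (3,2) = 60.
Using column 5: 81 + 90 + 48 + 57 + ? → (3,5) = 390 − 276 = 114.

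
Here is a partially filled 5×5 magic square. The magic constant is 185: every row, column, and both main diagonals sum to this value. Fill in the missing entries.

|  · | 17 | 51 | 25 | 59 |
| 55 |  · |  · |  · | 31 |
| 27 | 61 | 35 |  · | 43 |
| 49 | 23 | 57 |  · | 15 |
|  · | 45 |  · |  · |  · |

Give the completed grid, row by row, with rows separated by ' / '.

Row 1 must total 185; the given cells sum to 152, so (1,1) = 33.
The remaining cell in row 3 is (3,4) = 185 − 166 = 19.
The remaining cell in row 4 is (4,4) = 185 − 144 = 41.
Using column 1: 33 + 55 + 27 + 49 + ? → (5,1) = 185 − 164 = 21.
Using column 2: 17 + 61 + 23 + 45 + ? → (2,2) = 185 − 146 = 39.
Column 5: 59 + 31 + 43 + 15 + ? = 185, so (5,5) = 37.
From anti-diagonal, 185 − (59 + 35 + 23 + 21) gives (2,4) = 47.
Using row 2: 55 + 39 + 47 + 31 + ? → (2,3) = 185 − 172 = 13.
Column 3 must total 185; the given cells sum to 156, so (5,3) = 29.
Column 4: 25 + 47 + 19 + 41 + ? = 185, so (5,4) = 53.

33 17 51 25 59 / 55 39 13 47 31 / 27 61 35 19 43 / 49 23 57 41 15 / 21 45 29 53 37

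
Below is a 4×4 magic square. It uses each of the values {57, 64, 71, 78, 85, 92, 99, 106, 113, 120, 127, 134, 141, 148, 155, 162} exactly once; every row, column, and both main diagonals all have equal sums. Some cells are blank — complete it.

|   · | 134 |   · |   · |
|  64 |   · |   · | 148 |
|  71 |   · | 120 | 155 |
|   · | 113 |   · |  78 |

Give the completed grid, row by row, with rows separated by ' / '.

The 16 entries sum to 1752, so each line sums to 1752/4 = 438.
Using row 3: 71 + 120 + 155 + ? → (3,2) = 438 − 346 = 92.
Using column 2: 134 + 92 + 113 + ? → (2,2) = 438 − 339 = 99.
Column 4 must total 438; the given cells sum to 381, so (1,4) = 57.
Main diagonal needs 438; the known cells sum to 297, so (1,1) = 141.
Row 1 must total 438; the given cells sum to 332, so (1,3) = 106.
Row 2 must total 438; the given cells sum to 311, so (2,3) = 127.
The remaining cell in column 1 is (4,1) = 438 − 276 = 162.
From column 3, 438 − (106 + 127 + 120) gives (4,3) = 85.

141 134 106 57 / 64 99 127 148 / 71 92 120 155 / 162 113 85 78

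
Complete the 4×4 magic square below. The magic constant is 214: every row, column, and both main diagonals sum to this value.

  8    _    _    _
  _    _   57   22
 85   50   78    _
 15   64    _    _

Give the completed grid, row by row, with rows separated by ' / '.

Row 3 needs 214; the known cells sum to 213, so (3,4) = 1.
Using column 1: 8 + 85 + 15 + ? → (2,1) = 214 − 108 = 106.
Using anti-diagonal: 57 + 50 + 15 + ? → (1,4) = 214 − 122 = 92.
Using row 2: 106 + 57 + 22 + ? → (2,2) = 214 − 185 = 29.
The remaining cell in column 2 is (1,2) = 214 − 143 = 71.
Using column 4: 92 + 22 + 1 + ? → (4,4) = 214 − 115 = 99.
Row 1 needs 214; the known cells sum to 171, so (1,3) = 43.
Row 4: 15 + 64 + 99 + ? = 214, so (4,3) = 36.

8 71 43 92 / 106 29 57 22 / 85 50 78 1 / 15 64 36 99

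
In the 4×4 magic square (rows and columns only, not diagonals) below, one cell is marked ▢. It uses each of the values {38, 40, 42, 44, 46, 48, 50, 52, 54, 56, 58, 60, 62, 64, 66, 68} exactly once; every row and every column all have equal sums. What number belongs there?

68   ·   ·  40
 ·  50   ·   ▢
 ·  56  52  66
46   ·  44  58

The 16 entries sum to 848, so each line sums to 848/4 = 212.
Row 3 needs 212; the known cells sum to 174, so (3,1) = 38.
Using row 4: 46 + 44 + 58 + ? → (4,2) = 212 − 148 = 64.
Column 1 needs 212; the known cells sum to 152, so (2,1) = 60.
Column 2: 50 + 56 + 64 + ? = 212, so (1,2) = 42.
Column 4 needs 212; the known cells sum to 164, so (2,4) = 48.

48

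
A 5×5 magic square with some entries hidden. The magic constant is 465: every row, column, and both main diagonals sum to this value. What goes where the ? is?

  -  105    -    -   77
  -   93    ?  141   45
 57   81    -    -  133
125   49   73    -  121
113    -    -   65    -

Row 4: 125 + 49 + 73 + 121 + ? = 465, so (4,4) = 97.
Column 2: 105 + 93 + 81 + 49 + ? = 465, so (5,2) = 137.
Column 5 must total 465; the given cells sum to 376, so (5,5) = 89.
The remaining cell in anti-diagonal is (3,3) = 465 − 380 = 85.
Using row 3: 57 + 81 + 85 + 133 + ? → (3,4) = 465 − 356 = 109.
Row 5 must total 465; the given cells sum to 404, so (5,3) = 61.
Using column 4: 141 + 109 + 97 + 65 + ? → (1,4) = 465 − 412 = 53.
Using main diagonal: 93 + 85 + 97 + 89 + ? → (1,1) = 465 − 364 = 101.
Row 1 must total 465; the given cells sum to 336, so (1,3) = 129.
From column 1, 465 − (101 + 57 + 125 + 113) gives (2,1) = 69.
Column 3 needs 465; the known cells sum to 348, so (2,3) = 117.

117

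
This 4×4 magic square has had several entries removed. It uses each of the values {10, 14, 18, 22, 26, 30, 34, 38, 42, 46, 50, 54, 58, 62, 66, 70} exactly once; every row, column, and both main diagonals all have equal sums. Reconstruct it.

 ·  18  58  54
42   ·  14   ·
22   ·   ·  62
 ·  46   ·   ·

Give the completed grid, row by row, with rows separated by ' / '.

30 18 58 54 / 42 70 14 34 / 22 26 50 62 / 66 46 38 10

The 16 entries sum to 640, so each line sums to 640/4 = 160.
Row 1 needs 160; the known cells sum to 130, so (1,1) = 30.
The remaining cell in column 1 is (4,1) = 160 − 94 = 66.
Anti-diagonal needs 160; the known cells sum to 134, so (3,2) = 26.
Row 3 needs 160; the known cells sum to 110, so (3,3) = 50.
Column 2: 18 + 26 + 46 + ? = 160, so (2,2) = 70.
From column 3, 160 − (58 + 14 + 50) gives (4,3) = 38.
From main diagonal, 160 − (30 + 70 + 50) gives (4,4) = 10.
From row 2, 160 − (42 + 70 + 14) gives (2,4) = 34.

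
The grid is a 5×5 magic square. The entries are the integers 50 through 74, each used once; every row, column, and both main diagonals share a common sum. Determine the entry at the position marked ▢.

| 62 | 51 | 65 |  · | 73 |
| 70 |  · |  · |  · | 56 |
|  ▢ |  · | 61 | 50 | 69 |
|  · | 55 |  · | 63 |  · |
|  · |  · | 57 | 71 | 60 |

The entries are 50 through 74, which sum to 1550, so each line sums to 1550/5 = 310.
From row 1, 310 − (62 + 51 + 65 + 73) gives (1,4) = 59.
The remaining cell in column 4 is (2,4) = 310 − 243 = 67.
Column 5 must total 310; the given cells sum to 258, so (4,5) = 52.
From main diagonal, 310 − (62 + 61 + 63 + 60) gives (2,2) = 64.
From anti-diagonal, 310 − (73 + 67 + 61 + 55) gives (5,1) = 54.
From row 2, 310 − (70 + 64 + 67 + 56) gives (2,3) = 53.
Using row 5: 54 + 57 + 71 + 60 + ? → (5,2) = 310 − 242 = 68.
Column 2: 51 + 64 + 55 + 68 + ? = 310, so (3,2) = 72.
Using column 3: 65 + 53 + 61 + 57 + ? → (4,3) = 310 − 236 = 74.
Row 3 needs 310; the known cells sum to 252, so (3,1) = 58.

58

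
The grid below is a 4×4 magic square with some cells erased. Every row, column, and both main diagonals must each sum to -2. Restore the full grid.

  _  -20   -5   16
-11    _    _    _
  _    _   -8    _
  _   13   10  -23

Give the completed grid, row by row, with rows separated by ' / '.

7 -20 -5 16 / -11 22 1 -14 / 4 -17 -8 19 / -2 13 10 -23

From row 1, -2 − (-20 + (-5) + 16) gives (1,1) = 7.
Using row 4: 13 + 10 + (-23) + ? → (4,1) = -2 − 0 = -2.
Column 1 must total -2; the given cells sum to -6, so (3,1) = 4.
Column 3 must total -2; the given cells sum to -3, so (2,3) = 1.
Main diagonal: 7 + (-8) + (-23) + ? = -2, so (2,2) = 22.
Anti-diagonal: 16 + 1 + (-2) + ? = -2, so (3,2) = -17.
From row 2, -2 − (-11 + 22 + 1) gives (2,4) = -14.
Using row 3: 4 + (-17) + (-8) + ? → (3,4) = -2 − (-21) = 19.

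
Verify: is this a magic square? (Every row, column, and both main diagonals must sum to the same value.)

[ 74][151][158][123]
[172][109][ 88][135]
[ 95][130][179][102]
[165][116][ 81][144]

Row 1: 74 + 151 + 158 + 123 = 506.
Row 2: 172 + 109 + 88 + 135 = 504.
Row 3: 95 + 130 + 179 + 102 = 506.
Row 4: 165 + 116 + 81 + 144 = 506.
Column 1: 74 + 172 + 95 + 165 = 506.
Column 2: 151 + 109 + 130 + 116 = 506.
Column 3: 158 + 88 + 179 + 81 = 506.
Column 4: 123 + 135 + 102 + 144 = 504.
Main diagonal: 74 + 109 + 179 + 144 = 506.
Anti-diagonal: 123 + 88 + 130 + 165 = 506.

No — row 2 sums to 504 but main diagonal sums to 506.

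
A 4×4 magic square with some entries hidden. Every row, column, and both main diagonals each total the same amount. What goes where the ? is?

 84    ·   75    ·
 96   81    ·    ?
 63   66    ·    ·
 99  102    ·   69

Column 1 is complete and sums to 342; that is the magic constant.
Using row 4: 99 + 102 + 69 + ? → (4,3) = 342 − 270 = 72.
Using column 2: 81 + 66 + 102 + ? → (1,2) = 342 − 249 = 93.
Using main diagonal: 84 + 81 + 69 + ? → (3,3) = 342 − 234 = 108.
Row 1 needs 342; the known cells sum to 252, so (1,4) = 90.
Row 3: 63 + 66 + 108 + ? = 342, so (3,4) = 105.
The remaining cell in column 3 is (2,3) = 342 − 255 = 87.
Using column 4: 90 + 105 + 69 + ? → (2,4) = 342 − 264 = 78.

78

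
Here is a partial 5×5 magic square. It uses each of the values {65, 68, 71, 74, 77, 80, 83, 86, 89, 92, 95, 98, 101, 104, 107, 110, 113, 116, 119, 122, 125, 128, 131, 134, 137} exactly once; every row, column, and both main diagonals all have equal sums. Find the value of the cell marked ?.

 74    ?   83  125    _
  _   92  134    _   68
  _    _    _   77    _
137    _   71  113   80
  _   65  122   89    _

116

The 25 entries sum to 2525, so each line sums to 2525/5 = 505.
From row 4, 505 − (137 + 71 + 113 + 80) gives (4,2) = 104.
Using column 3: 83 + 134 + 71 + 122 + ? → (3,3) = 505 − 410 = 95.
Using column 4: 125 + 77 + 113 + 89 + ? → (2,4) = 505 − 404 = 101.
From main diagonal, 505 − (74 + 92 + 95 + 113) gives (5,5) = 131.
The remaining cell in row 2 is (2,1) = 505 − 395 = 110.
The remaining cell in row 5 is (5,1) = 505 − 407 = 98.
Column 1: 74 + 110 + 137 + 98 + ? = 505, so (3,1) = 86.
Using anti-diagonal: 101 + 95 + 104 + 98 + ? → (1,5) = 505 − 398 = 107.
Using row 1: 74 + 83 + 125 + 107 + ? → (1,2) = 505 − 389 = 116.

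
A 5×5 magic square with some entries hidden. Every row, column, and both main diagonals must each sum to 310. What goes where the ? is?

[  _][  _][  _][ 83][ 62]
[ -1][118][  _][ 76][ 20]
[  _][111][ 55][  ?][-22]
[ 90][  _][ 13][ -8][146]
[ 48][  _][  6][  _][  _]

From row 2, 310 − (-1 + 118 + 76 + 20) gives (2,3) = 97.
The remaining cell in row 4 is (4,2) = 310 − 241 = 69.
From column 3, 310 − (97 + 55 + 13 + 6) gives (1,3) = 139.
Column 5: 62 + 20 + (-22) + 146 + ? = 310, so (5,5) = 104.
The remaining cell in main diagonal is (1,1) = 310 − 269 = 41.
From row 1, 310 − (41 + 139 + 83 + 62) gives (1,2) = -15.
Using column 1: 41 + (-1) + 90 + 48 + ? → (3,1) = 310 − 178 = 132.
The remaining cell in column 2 is (5,2) = 310 − 283 = 27.
From row 3, 310 − (132 + 111 + 55 + (-22)) gives (3,4) = 34.

34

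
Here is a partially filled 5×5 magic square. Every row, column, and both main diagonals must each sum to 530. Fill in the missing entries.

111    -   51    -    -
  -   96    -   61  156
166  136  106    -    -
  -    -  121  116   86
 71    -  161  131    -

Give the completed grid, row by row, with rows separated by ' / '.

Column 3 needs 530; the known cells sum to 439, so (2,3) = 91.
Main diagonal must total 530; the given cells sum to 429, so (5,5) = 101.
The remaining cell in row 2 is (2,1) = 530 − 404 = 126.
Row 5 needs 530; the known cells sum to 464, so (5,2) = 66.
Using column 1: 111 + 126 + 166 + 71 + ? → (4,1) = 530 − 474 = 56.
Row 4: 56 + 121 + 116 + 86 + ? = 530, so (4,2) = 151.
The remaining cell in column 2 is (1,2) = 530 − 449 = 81.
Anti-diagonal must total 530; the given cells sum to 389, so (1,5) = 141.
Row 1 needs 530; the known cells sum to 384, so (1,4) = 146.
Column 4: 146 + 61 + 116 + 131 + ? = 530, so (3,4) = 76.
Using column 5: 141 + 156 + 86 + 101 + ? → (3,5) = 530 − 484 = 46.

111 81 51 146 141 / 126 96 91 61 156 / 166 136 106 76 46 / 56 151 121 116 86 / 71 66 161 131 101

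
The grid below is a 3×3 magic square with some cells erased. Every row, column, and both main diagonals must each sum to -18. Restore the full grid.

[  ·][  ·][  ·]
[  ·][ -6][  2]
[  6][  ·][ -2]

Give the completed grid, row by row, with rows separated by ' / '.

The remaining cell in row 2 is (2,1) = -18 − (-4) = -14.
The remaining cell in row 3 is (3,2) = -18 − 4 = -22.
The remaining cell in column 1 is (1,1) = -18 − (-8) = -10.
The remaining cell in column 2 is (1,2) = -18 − (-28) = 10.
Column 3 must total -18; the given cells sum to 0, so (1,3) = -18.

-10 10 -18 / -14 -6 2 / 6 -22 -2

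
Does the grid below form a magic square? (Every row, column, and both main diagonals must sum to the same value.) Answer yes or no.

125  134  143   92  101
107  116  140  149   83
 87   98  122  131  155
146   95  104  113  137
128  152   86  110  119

No — row 3 sums to 593 but column 3 sums to 595.

Row 1: 125 + 134 + 143 + 92 + 101 = 595.
Row 2: 107 + 116 + 140 + 149 + 83 = 595.
Row 3: 87 + 98 + 122 + 131 + 155 = 593.
Row 4: 146 + 95 + 104 + 113 + 137 = 595.
Row 5: 128 + 152 + 86 + 110 + 119 = 595.
Column 1: 125 + 107 + 87 + 146 + 128 = 593.
Column 2: 134 + 116 + 98 + 95 + 152 = 595.
Column 3: 143 + 140 + 122 + 104 + 86 = 595.
Column 4: 92 + 149 + 131 + 113 + 110 = 595.
Column 5: 101 + 83 + 155 + 137 + 119 = 595.
Main diagonal: 125 + 116 + 122 + 113 + 119 = 595.
Anti-diagonal: 101 + 149 + 122 + 95 + 128 = 595.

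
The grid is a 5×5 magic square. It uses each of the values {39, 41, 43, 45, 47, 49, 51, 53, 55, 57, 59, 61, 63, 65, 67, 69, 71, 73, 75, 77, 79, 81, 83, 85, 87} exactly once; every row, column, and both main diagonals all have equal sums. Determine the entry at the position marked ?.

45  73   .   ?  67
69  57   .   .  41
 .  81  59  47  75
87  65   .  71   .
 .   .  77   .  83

79

The 25 entries sum to 1575, so each line sums to 1575/5 = 315.
Row 3 must total 315; the given cells sum to 262, so (3,1) = 53.
Column 1 must total 315; the given cells sum to 254, so (5,1) = 61.
Column 2: 73 + 57 + 81 + 65 + ? = 315, so (5,2) = 39.
Column 5: 67 + 41 + 75 + 83 + ? = 315, so (4,5) = 49.
From anti-diagonal, 315 − (67 + 59 + 65 + 61) gives (2,4) = 63.
Using row 2: 69 + 57 + 63 + 41 + ? → (2,3) = 315 − 230 = 85.
Using row 4: 87 + 65 + 71 + 49 + ? → (4,3) = 315 − 272 = 43.
The remaining cell in row 5 is (5,4) = 315 − 260 = 55.
From column 3, 315 − (85 + 59 + 43 + 77) gives (1,3) = 51.
Column 4: 63 + 47 + 71 + 55 + ? = 315, so (1,4) = 79.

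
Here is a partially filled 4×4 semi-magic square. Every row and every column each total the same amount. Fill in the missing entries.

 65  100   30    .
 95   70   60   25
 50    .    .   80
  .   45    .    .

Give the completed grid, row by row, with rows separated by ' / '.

65 100 30 55 / 95 70 60 25 / 50 35 85 80 / 40 45 75 90

Row 2 is already complete: 95 + 70 + 60 + 25 = 250, so that is the magic constant.
The remaining cell in row 1 is (1,4) = 250 − 195 = 55.
Column 1 needs 250; the known cells sum to 210, so (4,1) = 40.
From column 2, 250 − (100 + 70 + 45) gives (3,2) = 35.
Column 4: 55 + 25 + 80 + ? = 250, so (4,4) = 90.
Row 3 needs 250; the known cells sum to 165, so (3,3) = 85.
From row 4, 250 − (40 + 45 + 90) gives (4,3) = 75.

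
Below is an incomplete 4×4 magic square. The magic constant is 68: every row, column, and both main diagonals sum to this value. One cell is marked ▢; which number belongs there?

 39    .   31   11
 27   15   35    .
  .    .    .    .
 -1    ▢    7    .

43

Row 1: 39 + 31 + 11 + ? = 68, so (1,2) = -13.
Row 2 needs 68; the known cells sum to 77, so (2,4) = -9.
Column 1: 39 + 27 + (-1) + ? = 68, so (3,1) = 3.
Column 3 must total 68; the given cells sum to 73, so (3,3) = -5.
The remaining cell in main diagonal is (4,4) = 68 − 49 = 19.
From anti-diagonal, 68 − (11 + 35 + (-1)) gives (3,2) = 23.
From row 3, 68 − (3 + 23 + (-5)) gives (3,4) = 47.
From row 4, 68 − (-1 + 7 + 19) gives (4,2) = 43.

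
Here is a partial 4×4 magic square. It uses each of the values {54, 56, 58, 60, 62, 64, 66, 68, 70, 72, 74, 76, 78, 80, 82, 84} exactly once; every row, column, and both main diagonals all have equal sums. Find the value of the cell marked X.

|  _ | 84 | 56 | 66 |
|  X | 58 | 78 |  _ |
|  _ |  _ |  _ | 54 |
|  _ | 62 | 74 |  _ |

64

The 16 entries sum to 1104, so each line sums to 1104/4 = 276.
Row 1 needs 276; the known cells sum to 206, so (1,1) = 70.
Column 2: 84 + 58 + 62 + ? = 276, so (3,2) = 72.
The remaining cell in column 3 is (3,3) = 276 − 208 = 68.
The remaining cell in main diagonal is (4,4) = 276 − 196 = 80.
Anti-diagonal must total 276; the given cells sum to 216, so (4,1) = 60.
Row 3 needs 276; the known cells sum to 194, so (3,1) = 82.
From column 1, 276 − (70 + 82 + 60) gives (2,1) = 64.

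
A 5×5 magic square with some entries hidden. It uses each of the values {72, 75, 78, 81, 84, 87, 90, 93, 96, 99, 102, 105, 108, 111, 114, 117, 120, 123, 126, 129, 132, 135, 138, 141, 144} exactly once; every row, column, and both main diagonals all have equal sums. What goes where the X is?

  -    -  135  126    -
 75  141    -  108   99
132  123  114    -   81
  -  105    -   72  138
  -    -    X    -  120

The 25 entries sum to 2700, so each line sums to 2700/5 = 540.
Using row 2: 75 + 141 + 108 + 99 + ? → (2,3) = 540 − 423 = 117.
From row 3, 540 − (132 + 123 + 114 + 81) gives (3,4) = 90.
Column 4 must total 540; the given cells sum to 396, so (5,4) = 144.
Column 5: 99 + 81 + 138 + 120 + ? = 540, so (1,5) = 102.
From main diagonal, 540 − (141 + 114 + 72 + 120) gives (1,1) = 93.
Anti-diagonal needs 540; the known cells sum to 429, so (5,1) = 111.
The remaining cell in row 1 is (1,2) = 540 − 456 = 84.
From column 1, 540 − (93 + 75 + 132 + 111) gives (4,1) = 129.
The remaining cell in column 2 is (5,2) = 540 − 453 = 87.
The remaining cell in row 4 is (4,3) = 540 − 444 = 96.
Row 5 needs 540; the known cells sum to 462, so (5,3) = 78.

78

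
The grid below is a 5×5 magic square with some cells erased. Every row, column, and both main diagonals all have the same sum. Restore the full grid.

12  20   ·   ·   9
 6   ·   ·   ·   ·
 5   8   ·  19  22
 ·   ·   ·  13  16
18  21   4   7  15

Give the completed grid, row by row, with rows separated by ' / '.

Row 5 is already complete: 18 + 21 + 4 + 7 + 15 = 65, so that is the magic constant.
Using row 3: 5 + 8 + 19 + 22 + ? → (3,3) = 65 − 54 = 11.
From column 1, 65 − (12 + 6 + 5 + 18) gives (4,1) = 24.
Column 5 needs 65; the known cells sum to 62, so (2,5) = 3.
From main diagonal, 65 − (12 + 11 + 13 + 15) gives (2,2) = 14.
Using column 2: 20 + 14 + 8 + 21 + ? → (4,2) = 65 − 63 = 2.
Anti-diagonal needs 65; the known cells sum to 40, so (2,4) = 25.
Row 2: 6 + 14 + 25 + 3 + ? = 65, so (2,3) = 17.
Row 4 must total 65; the given cells sum to 55, so (4,3) = 10.
The remaining cell in column 3 is (1,3) = 65 − 42 = 23.
From column 4, 65 − (25 + 19 + 13 + 7) gives (1,4) = 1.

12 20 23 1 9 / 6 14 17 25 3 / 5 8 11 19 22 / 24 2 10 13 16 / 18 21 4 7 15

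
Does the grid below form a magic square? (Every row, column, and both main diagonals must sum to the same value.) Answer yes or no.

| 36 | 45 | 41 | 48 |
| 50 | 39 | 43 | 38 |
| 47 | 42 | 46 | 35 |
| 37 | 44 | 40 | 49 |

Yes

Row 1: 36 + 45 + 41 + 48 = 170.
Row 2: 50 + 39 + 43 + 38 = 170.
Row 3: 47 + 42 + 46 + 35 = 170.
Row 4: 37 + 44 + 40 + 49 = 170.
Column 1: 36 + 50 + 47 + 37 = 170.
Column 2: 45 + 39 + 42 + 44 = 170.
Column 3: 41 + 43 + 46 + 40 = 170.
Column 4: 48 + 38 + 35 + 49 = 170.
Main diagonal: 36 + 39 + 46 + 49 = 170.
Anti-diagonal: 48 + 43 + 42 + 37 = 170.
All lines sum to 170.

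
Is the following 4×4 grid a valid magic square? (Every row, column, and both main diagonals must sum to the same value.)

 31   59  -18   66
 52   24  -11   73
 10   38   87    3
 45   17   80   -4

Row 1: 31 + 59 + (-18) + 66 = 138.
Row 2: 52 + 24 + (-11) + 73 = 138.
Row 3: 10 + 38 + 87 + 3 = 138.
Row 4: 45 + 17 + 80 + (-4) = 138.
Column 1: 31 + 52 + 10 + 45 = 138.
Column 2: 59 + 24 + 38 + 17 = 138.
Column 3: -18 + (-11) + 87 + 80 = 138.
Column 4: 66 + 73 + 3 + (-4) = 138.
Main diagonal: 31 + 24 + 87 + (-4) = 138.
Anti-diagonal: 66 + (-11) + 38 + 45 = 138.
All lines sum to 138.

Yes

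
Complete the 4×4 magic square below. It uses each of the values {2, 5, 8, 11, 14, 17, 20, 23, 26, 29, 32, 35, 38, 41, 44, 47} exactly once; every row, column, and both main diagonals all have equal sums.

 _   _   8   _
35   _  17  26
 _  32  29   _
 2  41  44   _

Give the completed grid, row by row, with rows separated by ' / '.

38 5 8 47 / 35 20 17 26 / 23 32 29 14 / 2 41 44 11

The 16 entries sum to 392, so each line sums to 392/4 = 98.
Row 2 needs 98; the known cells sum to 78, so (2,2) = 20.
Row 4 must total 98; the given cells sum to 87, so (4,4) = 11.
Column 2 must total 98; the given cells sum to 93, so (1,2) = 5.
From main diagonal, 98 − (20 + 29 + 11) gives (1,1) = 38.
The remaining cell in anti-diagonal is (1,4) = 98 − 51 = 47.
Column 1 must total 98; the given cells sum to 75, so (3,1) = 23.
Using column 4: 47 + 26 + 11 + ? → (3,4) = 98 − 84 = 14.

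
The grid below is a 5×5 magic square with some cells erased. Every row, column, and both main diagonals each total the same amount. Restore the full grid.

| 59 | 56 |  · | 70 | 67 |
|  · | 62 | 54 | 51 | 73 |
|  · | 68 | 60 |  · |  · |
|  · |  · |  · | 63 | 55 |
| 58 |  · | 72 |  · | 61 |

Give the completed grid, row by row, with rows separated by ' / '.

Main diagonal is already complete: 59 + 62 + 60 + 63 + 61 = 305, so that is the magic constant.
Using row 1: 59 + 56 + 70 + 67 + ? → (1,3) = 305 − 252 = 53.
Using row 2: 62 + 54 + 51 + 73 + ? → (2,1) = 305 − 240 = 65.
Column 3 must total 305; the given cells sum to 239, so (4,3) = 66.
Column 5 needs 305; the known cells sum to 256, so (3,5) = 49.
From anti-diagonal, 305 − (67 + 51 + 60 + 58) gives (4,2) = 69.
Row 4: 69 + 66 + 63 + 55 + ? = 305, so (4,1) = 52.
Column 1 must total 305; the given cells sum to 234, so (3,1) = 71.
Column 2 must total 305; the given cells sum to 255, so (5,2) = 50.
Using row 3: 71 + 68 + 60 + 49 + ? → (3,4) = 305 − 248 = 57.
Row 5: 58 + 50 + 72 + 61 + ? = 305, so (5,4) = 64.

59 56 53 70 67 / 65 62 54 51 73 / 71 68 60 57 49 / 52 69 66 63 55 / 58 50 72 64 61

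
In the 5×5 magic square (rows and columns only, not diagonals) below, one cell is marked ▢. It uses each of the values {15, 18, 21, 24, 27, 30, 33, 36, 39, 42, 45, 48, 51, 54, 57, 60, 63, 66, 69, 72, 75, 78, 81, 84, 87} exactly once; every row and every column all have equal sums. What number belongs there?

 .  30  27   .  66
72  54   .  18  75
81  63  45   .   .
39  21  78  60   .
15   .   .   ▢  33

51

The 25 entries sum to 1275, so each line sums to 1275/5 = 255.
Row 2: 72 + 54 + 18 + 75 + ? = 255, so (2,3) = 36.
From row 4, 255 − (39 + 21 + 78 + 60) gives (4,5) = 57.
From column 1, 255 − (72 + 81 + 39 + 15) gives (1,1) = 48.
The remaining cell in column 2 is (5,2) = 255 − 168 = 87.
The remaining cell in column 3 is (5,3) = 255 − 186 = 69.
Column 5 must total 255; the given cells sum to 231, so (3,5) = 24.
Row 1 must total 255; the given cells sum to 171, so (1,4) = 84.
Using row 3: 81 + 63 + 45 + 24 + ? → (3,4) = 255 − 213 = 42.
Row 5 needs 255; the known cells sum to 204, so (5,4) = 51.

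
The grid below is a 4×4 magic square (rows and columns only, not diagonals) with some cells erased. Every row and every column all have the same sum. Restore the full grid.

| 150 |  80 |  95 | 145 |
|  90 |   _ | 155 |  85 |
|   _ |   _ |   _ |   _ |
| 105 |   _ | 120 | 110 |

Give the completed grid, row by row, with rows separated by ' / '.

Row 1 is already complete: 150 + 80 + 95 + 145 = 470, so that is the magic constant.
Using row 2: 90 + 155 + 85 + ? → (2,2) = 470 − 330 = 140.
The remaining cell in row 4 is (4,2) = 470 − 335 = 135.
The remaining cell in column 1 is (3,1) = 470 − 345 = 125.
The remaining cell in column 2 is (3,2) = 470 − 355 = 115.
From column 3, 470 − (95 + 155 + 120) gives (3,3) = 100.
Column 4: 145 + 85 + 110 + ? = 470, so (3,4) = 130.

150 80 95 145 / 90 140 155 85 / 125 115 100 130 / 105 135 120 110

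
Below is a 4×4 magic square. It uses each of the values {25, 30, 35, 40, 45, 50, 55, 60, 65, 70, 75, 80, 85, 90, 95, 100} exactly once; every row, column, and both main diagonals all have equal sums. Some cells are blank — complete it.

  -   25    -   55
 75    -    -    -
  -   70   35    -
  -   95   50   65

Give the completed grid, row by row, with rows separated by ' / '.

90 25 80 55 / 75 60 85 30 / 45 70 35 100 / 40 95 50 65

The 16 entries sum to 1000, so each line sums to 1000/4 = 250.
Row 4: 95 + 50 + 65 + ? = 250, so (4,1) = 40.
Column 2 must total 250; the given cells sum to 190, so (2,2) = 60.
Main diagonal: 60 + 35 + 65 + ? = 250, so (1,1) = 90.
Using anti-diagonal: 55 + 70 + 40 + ? → (2,3) = 250 − 165 = 85.
From row 1, 250 − (90 + 25 + 55) gives (1,3) = 80.
From row 2, 250 − (75 + 60 + 85) gives (2,4) = 30.
Column 1: 90 + 75 + 40 + ? = 250, so (3,1) = 45.
Column 4 needs 250; the known cells sum to 150, so (3,4) = 100.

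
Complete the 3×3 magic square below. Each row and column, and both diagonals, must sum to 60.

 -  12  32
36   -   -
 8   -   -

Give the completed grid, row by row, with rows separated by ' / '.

16 12 32 / 36 20 4 / 8 28 24

Using row 1: 12 + 32 + ? → (1,1) = 60 − 44 = 16.
From anti-diagonal, 60 − (32 + 8) gives (2,2) = 20.
Using row 2: 36 + 20 + ? → (2,3) = 60 − 56 = 4.
Column 2: 12 + 20 + ? = 60, so (3,2) = 28.
Column 3 needs 60; the known cells sum to 36, so (3,3) = 24.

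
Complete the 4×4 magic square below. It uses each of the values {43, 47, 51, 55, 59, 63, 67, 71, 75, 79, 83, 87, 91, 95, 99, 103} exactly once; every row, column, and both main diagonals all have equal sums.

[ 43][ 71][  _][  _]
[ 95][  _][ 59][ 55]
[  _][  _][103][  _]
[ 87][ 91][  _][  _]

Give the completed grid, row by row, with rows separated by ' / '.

43 71 79 99 / 95 83 59 55 / 67 47 103 75 / 87 91 51 63

The 16 entries sum to 1168, so each line sums to 1168/4 = 292.
Row 2 needs 292; the known cells sum to 209, so (2,2) = 83.
Column 1 must total 292; the given cells sum to 225, so (3,1) = 67.
Column 2: 71 + 83 + 91 + ? = 292, so (3,2) = 47.
From main diagonal, 292 − (43 + 83 + 103) gives (4,4) = 63.
Anti-diagonal needs 292; the known cells sum to 193, so (1,4) = 99.
From row 1, 292 − (43 + 71 + 99) gives (1,3) = 79.
Row 3: 67 + 47 + 103 + ? = 292, so (3,4) = 75.
The remaining cell in row 4 is (4,3) = 292 − 241 = 51.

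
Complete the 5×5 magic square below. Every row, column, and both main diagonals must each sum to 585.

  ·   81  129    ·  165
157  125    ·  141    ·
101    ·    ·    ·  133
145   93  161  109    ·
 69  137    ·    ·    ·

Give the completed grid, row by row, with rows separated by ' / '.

113 81 129 97 165 / 157 125 73 141 89 / 101 149 117 85 133 / 145 93 161 109 77 / 69 137 105 153 121

From row 4, 585 − (145 + 93 + 161 + 109) gives (4,5) = 77.
Column 1: 157 + 101 + 145 + 69 + ? = 585, so (1,1) = 113.
Column 2 needs 585; the known cells sum to 436, so (3,2) = 149.
Anti-diagonal needs 585; the known cells sum to 468, so (3,3) = 117.
The remaining cell in row 1 is (1,4) = 585 − 488 = 97.
From row 3, 585 − (101 + 149 + 117 + 133) gives (3,4) = 85.
From column 4, 585 − (97 + 141 + 85 + 109) gives (5,4) = 153.
Using main diagonal: 113 + 125 + 117 + 109 + ? → (5,5) = 585 − 464 = 121.
From row 5, 585 − (69 + 137 + 153 + 121) gives (5,3) = 105.
Column 3 needs 585; the known cells sum to 512, so (2,3) = 73.
Column 5: 165 + 133 + 77 + 121 + ? = 585, so (2,5) = 89.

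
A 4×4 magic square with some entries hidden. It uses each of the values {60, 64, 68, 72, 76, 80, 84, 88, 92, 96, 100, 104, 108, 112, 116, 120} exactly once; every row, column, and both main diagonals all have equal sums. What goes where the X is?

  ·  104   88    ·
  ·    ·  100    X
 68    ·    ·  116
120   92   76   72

112

The 16 entries sum to 1440, so each line sums to 1440/4 = 360.
Column 3 must total 360; the given cells sum to 264, so (3,3) = 96.
Row 3: 68 + 96 + 116 + ? = 360, so (3,2) = 80.
From column 2, 360 − (104 + 80 + 92) gives (2,2) = 84.
The remaining cell in main diagonal is (1,1) = 360 − 252 = 108.
Anti-diagonal: 100 + 80 + 120 + ? = 360, so (1,4) = 60.
Using column 1: 108 + 68 + 120 + ? → (2,1) = 360 − 296 = 64.
From column 4, 360 − (60 + 116 + 72) gives (2,4) = 112.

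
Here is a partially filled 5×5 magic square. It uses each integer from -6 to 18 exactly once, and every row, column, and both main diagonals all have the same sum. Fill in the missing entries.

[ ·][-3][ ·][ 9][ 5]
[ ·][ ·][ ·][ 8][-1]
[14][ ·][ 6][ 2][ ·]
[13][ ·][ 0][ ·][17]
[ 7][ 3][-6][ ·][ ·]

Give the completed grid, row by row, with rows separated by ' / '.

1 -3 18 9 5 / -5 16 12 8 -1 / 14 10 6 2 -2 / 13 4 0 -4 17 / 7 3 -6 15 11

The entries are -6 through 18, which sum to 150, so each line sums to 150/5 = 30.
The remaining cell in anti-diagonal is (4,2) = 30 − 26 = 4.
Using row 4: 13 + 4 + 0 + 17 + ? → (4,4) = 30 − 34 = -4.
From column 4, 30 − (9 + 8 + 2 + (-4)) gives (5,4) = 15.
Row 5 needs 30; the known cells sum to 19, so (5,5) = 11.
Column 5: 5 + (-1) + 17 + 11 + ? = 30, so (3,5) = -2.
From row 3, 30 − (14 + 6 + 2 + (-2)) gives (3,2) = 10.
Using column 2: -3 + 10 + 4 + 3 + ? → (2,2) = 30 − 14 = 16.
From main diagonal, 30 − (16 + 6 + (-4) + 11) gives (1,1) = 1.
Row 1 must total 30; the given cells sum to 12, so (1,3) = 18.
Column 1 needs 30; the known cells sum to 35, so (2,1) = -5.
The remaining cell in column 3 is (2,3) = 30 − 18 = 12.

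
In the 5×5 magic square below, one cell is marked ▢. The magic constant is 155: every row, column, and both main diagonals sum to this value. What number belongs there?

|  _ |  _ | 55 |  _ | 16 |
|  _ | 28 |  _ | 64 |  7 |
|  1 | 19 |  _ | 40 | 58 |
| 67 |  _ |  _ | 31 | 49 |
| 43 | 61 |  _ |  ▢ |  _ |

Row 3 must total 155; the given cells sum to 118, so (3,3) = 37.
Column 5 must total 155; the given cells sum to 130, so (5,5) = 25.
Using main diagonal: 28 + 37 + 31 + 25 + ? → (1,1) = 155 − 121 = 34.
Anti-diagonal must total 155; the given cells sum to 160, so (4,2) = -5.
Using row 4: 67 + (-5) + 31 + 49 + ? → (4,3) = 155 − 142 = 13.
From column 1, 155 − (34 + 1 + 67 + 43) gives (2,1) = 10.
From column 2, 155 − (28 + 19 + (-5) + 61) gives (1,2) = 52.
Using row 1: 34 + 52 + 55 + 16 + ? → (1,4) = 155 − 157 = -2.
Row 2: 10 + 28 + 64 + 7 + ? = 155, so (2,3) = 46.
From column 3, 155 − (55 + 46 + 37 + 13) gives (5,3) = 4.
Column 4 must total 155; the given cells sum to 133, so (5,4) = 22.

22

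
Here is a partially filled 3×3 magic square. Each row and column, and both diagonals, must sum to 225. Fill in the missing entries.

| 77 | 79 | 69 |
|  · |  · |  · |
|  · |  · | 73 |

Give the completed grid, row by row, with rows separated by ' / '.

Column 3: 69 + 73 + ? = 225, so (2,3) = 83.
Main diagonal must total 225; the given cells sum to 150, so (2,2) = 75.
Anti-diagonal must total 225; the given cells sum to 144, so (3,1) = 81.
Row 2 needs 225; the known cells sum to 158, so (2,1) = 67.
The remaining cell in row 3 is (3,2) = 225 − 154 = 71.

77 79 69 / 67 75 83 / 81 71 73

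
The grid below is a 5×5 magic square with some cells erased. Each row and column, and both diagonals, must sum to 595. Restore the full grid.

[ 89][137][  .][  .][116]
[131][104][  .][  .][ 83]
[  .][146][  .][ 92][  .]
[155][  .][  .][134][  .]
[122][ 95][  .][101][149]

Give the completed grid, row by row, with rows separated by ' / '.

Row 5: 122 + 95 + 101 + 149 + ? = 595, so (5,3) = 128.
Column 1: 89 + 131 + 155 + 122 + ? = 595, so (3,1) = 98.
From column 2, 595 − (137 + 104 + 146 + 95) gives (4,2) = 113.
From main diagonal, 595 − (89 + 104 + 134 + 149) gives (3,3) = 119.
Anti-diagonal: 116 + 119 + 113 + 122 + ? = 595, so (2,4) = 125.
Row 2: 131 + 104 + 125 + 83 + ? = 595, so (2,3) = 152.
The remaining cell in row 3 is (3,5) = 595 − 455 = 140.
The remaining cell in column 4 is (1,4) = 595 − 452 = 143.
Column 5: 116 + 83 + 140 + 149 + ? = 595, so (4,5) = 107.
Row 1 needs 595; the known cells sum to 485, so (1,3) = 110.
Row 4 must total 595; the given cells sum to 509, so (4,3) = 86.

89 137 110 143 116 / 131 104 152 125 83 / 98 146 119 92 140 / 155 113 86 134 107 / 122 95 128 101 149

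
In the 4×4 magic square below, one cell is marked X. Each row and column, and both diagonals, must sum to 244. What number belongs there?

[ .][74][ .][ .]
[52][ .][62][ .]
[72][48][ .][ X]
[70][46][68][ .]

66

Row 4 must total 244; the given cells sum to 184, so (4,4) = 60.
From column 1, 244 − (52 + 72 + 70) gives (1,1) = 50.
Using column 2: 74 + 48 + 46 + ? → (2,2) = 244 − 168 = 76.
Main diagonal: 50 + 76 + 60 + ? = 244, so (3,3) = 58.
From anti-diagonal, 244 − (62 + 48 + 70) gives (1,4) = 64.
From row 1, 244 − (50 + 74 + 64) gives (1,3) = 56.
Row 2 must total 244; the given cells sum to 190, so (2,4) = 54.
Row 3 needs 244; the known cells sum to 178, so (3,4) = 66.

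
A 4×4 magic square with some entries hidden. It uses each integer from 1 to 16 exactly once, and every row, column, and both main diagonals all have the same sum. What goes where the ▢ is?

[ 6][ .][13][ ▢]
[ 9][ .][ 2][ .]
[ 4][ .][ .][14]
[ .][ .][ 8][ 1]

12

The entries are 1 through 16, which sum to 136, so each line sums to 136/4 = 34.
Column 1 must total 34; the given cells sum to 19, so (4,1) = 15.
Column 3: 13 + 2 + 8 + ? = 34, so (3,3) = 11.
The remaining cell in main diagonal is (2,2) = 34 − 18 = 16.
The remaining cell in row 2 is (2,4) = 34 − 27 = 7.
Row 3 needs 34; the known cells sum to 29, so (3,2) = 5.
Row 4 needs 34; the known cells sum to 24, so (4,2) = 10.
Column 2 must total 34; the given cells sum to 31, so (1,2) = 3.
Using column 4: 7 + 14 + 1 + ? → (1,4) = 34 − 22 = 12.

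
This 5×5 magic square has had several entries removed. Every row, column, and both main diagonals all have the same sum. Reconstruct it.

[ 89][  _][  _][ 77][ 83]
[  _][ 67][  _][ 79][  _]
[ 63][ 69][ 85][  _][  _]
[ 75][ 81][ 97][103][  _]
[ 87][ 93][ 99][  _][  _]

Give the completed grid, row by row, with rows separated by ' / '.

Anti-diagonal is already complete: 83 + 79 + 85 + 81 + 87 = 415, so that is the magic constant.
Row 4 needs 415; the known cells sum to 356, so (4,5) = 59.
Column 1 needs 415; the known cells sum to 314, so (2,1) = 101.
Column 2: 67 + 69 + 81 + 93 + ? = 415, so (1,2) = 105.
The remaining cell in main diagonal is (5,5) = 415 − 344 = 71.
Row 1: 89 + 105 + 77 + 83 + ? = 415, so (1,3) = 61.
The remaining cell in row 5 is (5,4) = 415 − 350 = 65.
Using column 3: 61 + 85 + 97 + 99 + ? → (2,3) = 415 − 342 = 73.
Using column 4: 77 + 79 + 103 + 65 + ? → (3,4) = 415 − 324 = 91.
Row 2 must total 415; the given cells sum to 320, so (2,5) = 95.
The remaining cell in row 3 is (3,5) = 415 − 308 = 107.

89 105 61 77 83 / 101 67 73 79 95 / 63 69 85 91 107 / 75 81 97 103 59 / 87 93 99 65 71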